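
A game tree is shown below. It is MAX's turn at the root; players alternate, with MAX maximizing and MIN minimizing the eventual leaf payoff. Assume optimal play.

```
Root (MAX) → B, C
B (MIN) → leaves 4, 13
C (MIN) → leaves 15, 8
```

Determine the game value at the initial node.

8

B (MIN): min(4, 13) = 4
C (MIN): min(15, 8) = 8
Root (MAX): max(4, 8) = 8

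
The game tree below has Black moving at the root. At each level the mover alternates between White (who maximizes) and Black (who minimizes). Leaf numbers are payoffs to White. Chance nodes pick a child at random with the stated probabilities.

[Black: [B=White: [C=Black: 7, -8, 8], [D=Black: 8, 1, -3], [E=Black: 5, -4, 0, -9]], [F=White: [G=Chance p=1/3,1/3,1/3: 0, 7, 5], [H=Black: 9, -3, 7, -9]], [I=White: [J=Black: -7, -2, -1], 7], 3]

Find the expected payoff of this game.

-3

C (Black): min(7, -8, 8) = -8
D (Black): min(8, 1, -3) = -3
E (Black): min(5, -4, 0, -9) = -9
B (White): max(-8, -3, -9) = -3
G (Chance): 1/3·0 + 1/3·7 + 1/3·5 = 4
H (Black): min(9, -3, 7, -9) = -9
F (White): max(4, -9) = 4
J (Black): min(-7, -2, -1) = -7
I (White): max(-7, 7) = 7
Root (Black): min(-3, 4, 7, 3) = -3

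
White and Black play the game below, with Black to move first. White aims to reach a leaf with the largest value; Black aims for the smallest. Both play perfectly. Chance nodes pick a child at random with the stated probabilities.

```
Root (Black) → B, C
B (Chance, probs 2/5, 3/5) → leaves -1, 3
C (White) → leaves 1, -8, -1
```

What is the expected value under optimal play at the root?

1

B (Chance): 2/5·-1 + 3/5·3 = 1.4
C (White): max(1, -8, -1) = 1
Root (Black): min(1.4, 1) = 1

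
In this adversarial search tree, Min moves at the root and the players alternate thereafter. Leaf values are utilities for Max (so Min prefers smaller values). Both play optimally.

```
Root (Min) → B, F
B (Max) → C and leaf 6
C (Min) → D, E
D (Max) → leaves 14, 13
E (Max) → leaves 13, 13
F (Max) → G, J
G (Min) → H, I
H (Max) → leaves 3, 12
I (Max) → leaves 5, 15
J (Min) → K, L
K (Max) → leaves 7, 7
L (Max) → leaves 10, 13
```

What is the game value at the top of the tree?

12

D (Max): max(14, 13) = 14
E (Max): max(13, 13) = 13
C (Min): min(14, 13) = 13
B (Max): max(13, 6) = 13
H (Max): max(3, 12) = 12
I (Max): max(5, 15) = 15
G (Min): min(12, 15) = 12
K (Max): max(7, 7) = 7
L (Max): max(10, 13) = 13
J (Min): min(7, 13) = 7
F (Max): max(12, 7) = 12
Root (Min): min(13, 12) = 12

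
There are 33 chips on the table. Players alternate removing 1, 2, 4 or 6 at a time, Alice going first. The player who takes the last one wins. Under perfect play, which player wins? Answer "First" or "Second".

Positions where the player to move wins (W) vs loses (L):
i:   0  1  2  3  4  5  6  7  8  9 10 11 12 13 14 15 16 17 18 19 20 21 22 23 24 25 26 27 28 29 30 31 32 33
     L  W  W  L  W  W  W  W  L  W  W  L  W  W  W  W  L  W  W  L  W  W  W  W  L  W  W  L  W  W  W  W  L  W
Position 33 is W, so the first player wins.

First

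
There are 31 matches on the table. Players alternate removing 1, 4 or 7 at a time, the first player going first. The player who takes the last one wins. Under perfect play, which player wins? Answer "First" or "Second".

First

Mark each pile size as W (mover wins) or L (mover loses):
i:   0  1  2  3  4  5  6  7  8  9 10 11 12 13 14 15 16 17 18 19 20 21 22 23 24 25 26 27 28 29 30 31
     L  W  L  W  W  L  W  W  L  W  L  W  W  L  W  W  L  W  L  W  W  L  W  W  L  W  L  W  W  L  W  W
Position 31 is W, so the first player wins.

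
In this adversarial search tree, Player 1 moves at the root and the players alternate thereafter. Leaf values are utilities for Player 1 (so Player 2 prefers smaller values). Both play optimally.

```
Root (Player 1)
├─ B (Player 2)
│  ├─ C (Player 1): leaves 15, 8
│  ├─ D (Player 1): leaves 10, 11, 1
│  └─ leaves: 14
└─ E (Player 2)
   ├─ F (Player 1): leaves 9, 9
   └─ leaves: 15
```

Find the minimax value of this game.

C (Player 1): max(15, 8) = 15
D (Player 1): max(10, 11, 1) = 11
B (Player 2): min(15, 11, 14) = 11
F (Player 1): max(9, 9) = 9
E (Player 2): min(9, 15) = 9
Root (Player 1): max(11, 9) = 11

11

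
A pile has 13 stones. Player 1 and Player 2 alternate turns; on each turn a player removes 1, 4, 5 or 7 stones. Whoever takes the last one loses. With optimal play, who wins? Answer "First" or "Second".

First

i:   0  1  2  3  4  5  6  7  8  9 10 11 12 13
     W  L  W  L  W  W  W  W  W  L  W  L  W  W
Position 13 is W, so the first player wins.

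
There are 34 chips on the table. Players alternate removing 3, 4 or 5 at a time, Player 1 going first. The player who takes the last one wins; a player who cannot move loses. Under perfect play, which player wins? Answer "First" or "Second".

Second

Mark each pile size as W (mover wins) or L (mover loses):
i:   0  1  2  3  4  5  6  7  8  9 10 11 12 13 14 15 16 17 18 19 20 21 22 23 24 25 26 27 28 29 30 31 32 33 34
     L  L  L  W  W  W  W  W  L  L  L  W  W  W  W  W  L  L  L  W  W  W  W  W  L  L  L  W  W  W  W  W  L  L  L
Position 34 is L, so the second player wins.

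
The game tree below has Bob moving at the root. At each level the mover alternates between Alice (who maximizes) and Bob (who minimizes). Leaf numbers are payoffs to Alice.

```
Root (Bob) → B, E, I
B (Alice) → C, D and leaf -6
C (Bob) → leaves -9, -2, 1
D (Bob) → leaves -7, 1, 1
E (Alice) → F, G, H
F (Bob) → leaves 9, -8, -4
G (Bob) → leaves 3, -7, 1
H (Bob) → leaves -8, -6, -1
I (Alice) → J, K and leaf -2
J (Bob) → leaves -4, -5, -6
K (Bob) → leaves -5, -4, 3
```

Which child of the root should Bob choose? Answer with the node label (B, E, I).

E

C (Bob): min(-9, -2, 1) = -9
D (Bob): min(-7, 1, 1) = -7
B (Alice): max(-9, -7, -6) = -6
F (Bob): min(9, -8, -4) = -8
G (Bob): min(3, -7, 1) = -7
H (Bob): min(-8, -6, -1) = -8
E (Alice): max(-8, -7, -8) = -7
J (Bob): min(-4, -5, -6) = -6
K (Bob): min(-5, -4, 3) = -5
I (Alice): max(-6, -5, -2) = -2
Root (Bob): min(-6, -7, -2) = -7
Bob picks the child with the lowest value: E (value -7).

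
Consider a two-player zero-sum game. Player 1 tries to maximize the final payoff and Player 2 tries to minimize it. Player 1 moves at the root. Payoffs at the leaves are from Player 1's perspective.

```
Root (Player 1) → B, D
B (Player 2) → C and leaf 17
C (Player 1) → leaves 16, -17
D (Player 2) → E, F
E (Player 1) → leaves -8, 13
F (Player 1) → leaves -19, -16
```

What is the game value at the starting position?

16

C (Player 1): max(16, -17) = 16
B (Player 2): min(16, 17) = 16
E (Player 1): max(-8, 13) = 13
F (Player 1): max(-19, -16) = -16
D (Player 2): min(13, -16) = -16
Root (Player 1): max(16, -16) = 16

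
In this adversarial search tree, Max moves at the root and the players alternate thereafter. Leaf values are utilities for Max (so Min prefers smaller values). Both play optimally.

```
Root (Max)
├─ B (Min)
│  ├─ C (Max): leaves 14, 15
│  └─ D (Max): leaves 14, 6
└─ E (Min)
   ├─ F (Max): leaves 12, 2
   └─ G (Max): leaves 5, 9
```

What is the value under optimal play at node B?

C: max(14, 15) = 15
D: max(14, 6) = 14
B: min(15, 14) = 14

14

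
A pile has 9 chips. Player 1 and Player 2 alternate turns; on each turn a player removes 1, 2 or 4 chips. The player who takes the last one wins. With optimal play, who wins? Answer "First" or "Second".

Positions where the player to move wins (W) vs loses (L):
i:   0  1  2  3  4  5  6  7  8  9
     L  W  W  L  W  W  L  W  W  L
Position 9 is L, so the second player wins.

Second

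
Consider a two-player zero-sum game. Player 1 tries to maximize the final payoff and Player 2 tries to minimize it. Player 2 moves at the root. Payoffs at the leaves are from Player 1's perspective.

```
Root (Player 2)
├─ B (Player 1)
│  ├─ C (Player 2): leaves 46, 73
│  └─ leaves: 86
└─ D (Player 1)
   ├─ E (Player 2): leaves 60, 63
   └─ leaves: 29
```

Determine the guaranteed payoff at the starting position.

C (Player 2): min(46, 73) = 46
B (Player 1): max(46, 86) = 86
E (Player 2): min(60, 63) = 60
D (Player 1): max(60, 29) = 60
Root (Player 2): min(86, 60) = 60

60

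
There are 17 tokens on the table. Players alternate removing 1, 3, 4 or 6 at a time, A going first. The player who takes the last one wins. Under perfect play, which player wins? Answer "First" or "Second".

Mark each pile size as W (mover wins) or L (mover loses):
i:   0  1  2  3  4  5  6  7  8  9 10 11 12 13 14 15 16 17
     L  W  L  W  W  W  W  L  W  L  W  W  W  W  L  W  L  W
Position 17 is W, so the first player wins.

First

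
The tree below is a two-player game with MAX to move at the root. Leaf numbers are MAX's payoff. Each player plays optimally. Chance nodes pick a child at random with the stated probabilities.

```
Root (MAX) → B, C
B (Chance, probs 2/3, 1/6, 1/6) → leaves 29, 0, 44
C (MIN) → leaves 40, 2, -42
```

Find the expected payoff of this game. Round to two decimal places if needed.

B (Chance): 2/3·29 + 1/6·0 + 1/6·44 = 26.67
C (MIN): min(40, 2, -42) = -42
Root (MAX): max(26.67, -42) = 26.67

26.67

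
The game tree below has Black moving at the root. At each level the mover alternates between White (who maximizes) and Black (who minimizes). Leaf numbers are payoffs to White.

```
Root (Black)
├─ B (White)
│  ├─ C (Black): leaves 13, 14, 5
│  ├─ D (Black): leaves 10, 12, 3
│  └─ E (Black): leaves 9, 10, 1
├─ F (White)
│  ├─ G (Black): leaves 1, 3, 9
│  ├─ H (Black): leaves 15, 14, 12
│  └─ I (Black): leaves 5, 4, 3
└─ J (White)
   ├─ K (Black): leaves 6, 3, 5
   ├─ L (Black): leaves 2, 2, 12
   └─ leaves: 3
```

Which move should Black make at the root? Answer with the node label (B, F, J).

C (Black): min(13, 14, 5) = 5
D (Black): min(10, 12, 3) = 3
E (Black): min(9, 10, 1) = 1
B (White): max(5, 3, 1) = 5
G (Black): min(1, 3, 9) = 1
H (Black): min(15, 14, 12) = 12
I (Black): min(5, 4, 3) = 3
F (White): max(1, 12, 3) = 12
K (Black): min(6, 3, 5) = 3
L (Black): min(2, 2, 12) = 2
J (White): max(3, 2, 3) = 3
Root (Black): min(5, 12, 3) = 3
Black picks the child with the lowest value: J (value 3).

J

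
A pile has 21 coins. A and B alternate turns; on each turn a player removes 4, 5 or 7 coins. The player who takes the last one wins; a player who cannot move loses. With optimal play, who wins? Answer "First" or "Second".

Compute winning (W) and losing (L) positions by backward induction:
i:   0  1  2  3  4  5  6  7  8  9 10 11 12 13 14 15 16 17 18 19 20 21
     L  L  L  L  W  W  W  W  W  W  W  L  L  L  L  W  W  W  W  W  W  W
Position 21 is W, so the first player wins.

First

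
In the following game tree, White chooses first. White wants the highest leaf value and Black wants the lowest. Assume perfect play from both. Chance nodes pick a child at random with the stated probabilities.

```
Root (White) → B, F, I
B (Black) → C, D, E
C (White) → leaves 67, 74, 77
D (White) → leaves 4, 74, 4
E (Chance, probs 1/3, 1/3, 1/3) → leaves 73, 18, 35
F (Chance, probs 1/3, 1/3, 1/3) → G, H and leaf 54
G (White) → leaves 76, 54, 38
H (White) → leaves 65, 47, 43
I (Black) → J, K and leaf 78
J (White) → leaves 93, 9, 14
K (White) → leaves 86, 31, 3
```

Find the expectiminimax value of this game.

C (White): max(67, 74, 77) = 77
D (White): max(4, 74, 4) = 74
E (Chance): 1/3·73 + 1/3·18 + 1/3·35 = 42
B (Black): min(77, 74, 42) = 42
G (White): max(76, 54, 38) = 76
H (White): max(65, 47, 43) = 65
F (Chance): 1/3·76 + 1/3·65 + 1/3·54 = 65
J (White): max(93, 9, 14) = 93
K (White): max(86, 31, 3) = 86
I (Black): min(93, 86, 78) = 78
Root (White): max(42, 65, 78) = 78

78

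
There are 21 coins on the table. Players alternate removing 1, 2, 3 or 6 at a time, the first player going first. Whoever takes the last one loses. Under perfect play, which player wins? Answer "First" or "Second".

Second

Compute winning (W) and losing (L) positions by backward induction:
i:   0  1  2  3  4  5  6  7  8  9 10 11 12 13 14 15 16 17 18 19 20 21
     W  L  W  W  W  L  W  W  W  L  W  W  W  L  W  W  W  L  W  W  W  L
Position 21 is L, so the second player wins.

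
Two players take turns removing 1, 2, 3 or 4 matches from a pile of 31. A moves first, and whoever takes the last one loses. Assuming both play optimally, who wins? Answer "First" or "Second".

Mark each pile size as W (mover wins) or L (mover loses):
i:   0  1  2  3  4  5  6  7  8  9 10 11 12 13 14 15 16 17 18 19 20 21 22 23 24 25 26 27 28 29 30 31
     W  L  W  W  W  W  L  W  W  W  W  L  W  W  W  W  L  W  W  W  W  L  W  W  W  W  L  W  W  W  W  L
Position 31 is L, so the second player wins.

Second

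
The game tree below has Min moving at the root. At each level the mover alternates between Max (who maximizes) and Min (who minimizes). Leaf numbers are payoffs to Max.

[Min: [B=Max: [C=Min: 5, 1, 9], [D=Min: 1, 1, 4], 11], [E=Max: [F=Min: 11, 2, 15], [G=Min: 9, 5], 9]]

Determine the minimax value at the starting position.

C (Min): min(5, 1, 9) = 1
D (Min): min(1, 1, 4) = 1
B (Max): max(1, 1, 11) = 11
F (Min): min(11, 2, 15) = 2
G (Min): min(9, 5) = 5
E (Max): max(2, 5, 9) = 9
Root (Min): min(11, 9) = 9

9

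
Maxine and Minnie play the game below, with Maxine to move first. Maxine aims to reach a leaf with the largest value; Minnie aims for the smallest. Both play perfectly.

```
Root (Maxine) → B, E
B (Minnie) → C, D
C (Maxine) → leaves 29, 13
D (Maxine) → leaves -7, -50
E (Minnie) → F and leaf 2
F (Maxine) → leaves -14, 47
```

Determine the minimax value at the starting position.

C (Maxine): max(29, 13) = 29
D (Maxine): max(-7, -50) = -7
B (Minnie): min(29, -7) = -7
F (Maxine): max(-14, 47) = 47
E (Minnie): min(47, 2) = 2
Root (Maxine): max(-7, 2) = 2

2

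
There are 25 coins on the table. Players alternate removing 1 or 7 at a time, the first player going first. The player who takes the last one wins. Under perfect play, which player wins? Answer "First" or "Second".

i:   0  1  2  3  4  5  6  7  8  9 10 11 12 13 14 15 16 17 18 19 20 21 22 23 24 25
     L  W  L  W  L  W  L  W  L  W  L  W  L  W  L  W  L  W  L  W  L  W  L  W  L  W
Position 25 is W, so the first player wins.

First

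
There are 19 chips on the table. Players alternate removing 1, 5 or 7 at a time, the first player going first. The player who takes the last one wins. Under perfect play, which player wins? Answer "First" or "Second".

First

Mark each pile size as W (mover wins) or L (mover loses):
i:   0  1  2  3  4  5  6  7  8  9 10 11 12 13 14 15 16 17 18 19
     L  W  L  W  L  W  L  W  L  W  L  W  L  W  L  W  L  W  L  W
Position 19 is W, so the first player wins.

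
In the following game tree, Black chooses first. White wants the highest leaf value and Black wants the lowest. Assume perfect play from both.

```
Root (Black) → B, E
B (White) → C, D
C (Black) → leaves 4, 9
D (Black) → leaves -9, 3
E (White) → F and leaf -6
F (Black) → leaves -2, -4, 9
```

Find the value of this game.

-4

C (Black): min(4, 9) = 4
D (Black): min(-9, 3) = -9
B (White): max(4, -9) = 4
F (Black): min(-2, -4, 9) = -4
E (White): max(-4, -6) = -4
Root (Black): min(4, -4) = -4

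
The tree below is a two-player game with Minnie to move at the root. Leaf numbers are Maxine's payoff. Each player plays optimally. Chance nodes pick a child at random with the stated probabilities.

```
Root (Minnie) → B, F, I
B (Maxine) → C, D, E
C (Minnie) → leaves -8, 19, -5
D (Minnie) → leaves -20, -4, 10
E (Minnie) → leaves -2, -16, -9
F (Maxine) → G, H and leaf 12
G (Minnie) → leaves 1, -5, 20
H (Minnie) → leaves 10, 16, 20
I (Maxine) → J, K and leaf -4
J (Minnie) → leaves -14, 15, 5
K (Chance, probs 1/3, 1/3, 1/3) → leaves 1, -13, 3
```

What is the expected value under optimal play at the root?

C (Minnie): min(-8, 19, -5) = -8
D (Minnie): min(-20, -4, 10) = -20
E (Minnie): min(-2, -16, -9) = -16
B (Maxine): max(-8, -20, -16) = -8
G (Minnie): min(1, -5, 20) = -5
H (Minnie): min(10, 16, 20) = 10
F (Maxine): max(-5, 10, 12) = 12
J (Minnie): min(-14, 15, 5) = -14
K (Chance): 1/3·1 + 1/3·-13 + 1/3·3 = -3
I (Maxine): max(-14, -3, -4) = -3
Root (Minnie): min(-8, 12, -3) = -8

-8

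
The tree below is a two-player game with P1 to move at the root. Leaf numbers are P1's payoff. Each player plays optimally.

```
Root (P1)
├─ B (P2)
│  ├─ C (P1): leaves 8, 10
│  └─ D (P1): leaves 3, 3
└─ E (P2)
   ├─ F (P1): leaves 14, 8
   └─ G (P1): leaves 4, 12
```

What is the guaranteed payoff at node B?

3

C: max(8, 10) = 10
D: max(3, 3) = 3
B: min(10, 3) = 3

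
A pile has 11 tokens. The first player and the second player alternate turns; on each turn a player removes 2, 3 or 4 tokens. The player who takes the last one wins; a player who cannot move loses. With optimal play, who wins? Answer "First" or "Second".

Compute winning (W) and losing (L) positions by backward induction:
i:   0  1  2  3  4  5  6  7  8  9 10 11
     L  L  W  W  W  W  L  L  W  W  W  W
Position 11 is W, so the first player wins.

First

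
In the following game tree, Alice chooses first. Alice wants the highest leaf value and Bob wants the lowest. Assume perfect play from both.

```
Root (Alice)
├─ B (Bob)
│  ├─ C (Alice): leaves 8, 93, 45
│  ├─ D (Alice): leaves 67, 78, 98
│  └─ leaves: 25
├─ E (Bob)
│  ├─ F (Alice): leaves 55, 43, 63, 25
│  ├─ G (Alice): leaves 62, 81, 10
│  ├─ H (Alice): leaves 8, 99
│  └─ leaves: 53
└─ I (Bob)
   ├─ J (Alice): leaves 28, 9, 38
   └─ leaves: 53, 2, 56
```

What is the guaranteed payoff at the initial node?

C (Alice): max(8, 93, 45) = 93
D (Alice): max(67, 78, 98) = 98
B (Bob): min(93, 98, 25) = 25
F (Alice): max(55, 43, 63, 25) = 63
G (Alice): max(62, 81, 10) = 81
H (Alice): max(8, 99) = 99
E (Bob): min(63, 81, 99, 53) = 53
J (Alice): max(28, 9, 38) = 38
I (Bob): min(38, 53, 2, 56) = 2
Root (Alice): max(25, 53, 2) = 53

53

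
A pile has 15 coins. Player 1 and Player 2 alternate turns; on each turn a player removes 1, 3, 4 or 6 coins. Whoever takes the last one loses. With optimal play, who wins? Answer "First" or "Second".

Second

Positions where the player to move wins (W) vs loses (L):
i:   0  1  2  3  4  5  6  7  8  9 10 11 12 13 14 15
     W  L  W  L  W  W  W  W  L  W  L  W  W  W  W  L
Position 15 is L, so the second player wins.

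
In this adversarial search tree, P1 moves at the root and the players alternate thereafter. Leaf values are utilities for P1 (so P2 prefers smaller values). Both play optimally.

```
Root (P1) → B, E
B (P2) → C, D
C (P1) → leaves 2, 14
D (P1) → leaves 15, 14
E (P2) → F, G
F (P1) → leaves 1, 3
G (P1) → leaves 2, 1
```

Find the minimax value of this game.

14

C (P1): max(2, 14) = 14
D (P1): max(15, 14) = 15
B (P2): min(14, 15) = 14
F (P1): max(1, 3) = 3
G (P1): max(2, 1) = 2
E (P2): min(3, 2) = 2
Root (P1): max(14, 2) = 14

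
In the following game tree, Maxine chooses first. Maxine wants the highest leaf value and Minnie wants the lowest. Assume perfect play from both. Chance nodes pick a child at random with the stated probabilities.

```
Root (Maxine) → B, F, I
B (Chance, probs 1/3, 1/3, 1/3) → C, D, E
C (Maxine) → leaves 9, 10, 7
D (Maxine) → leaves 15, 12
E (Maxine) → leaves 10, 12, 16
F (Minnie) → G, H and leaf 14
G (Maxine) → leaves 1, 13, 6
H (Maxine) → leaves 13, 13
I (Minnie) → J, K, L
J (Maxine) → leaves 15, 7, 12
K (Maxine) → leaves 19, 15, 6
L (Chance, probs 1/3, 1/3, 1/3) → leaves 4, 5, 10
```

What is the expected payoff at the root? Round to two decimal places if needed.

13.67

C (Maxine): max(9, 10, 7) = 10
D (Maxine): max(15, 12) = 15
E (Maxine): max(10, 12, 16) = 16
B (Chance): 1/3·10 + 1/3·15 + 1/3·16 = 13.67
G (Maxine): max(1, 13, 6) = 13
H (Maxine): max(13, 13) = 13
F (Minnie): min(13, 13, 14) = 13
J (Maxine): max(15, 7, 12) = 15
K (Maxine): max(19, 15, 6) = 19
L (Chance): 1/3·4 + 1/3·5 + 1/3·10 = 6.33
I (Minnie): min(15, 19, 6.33) = 6.33
Root (Maxine): max(13.67, 13, 6.33) = 13.67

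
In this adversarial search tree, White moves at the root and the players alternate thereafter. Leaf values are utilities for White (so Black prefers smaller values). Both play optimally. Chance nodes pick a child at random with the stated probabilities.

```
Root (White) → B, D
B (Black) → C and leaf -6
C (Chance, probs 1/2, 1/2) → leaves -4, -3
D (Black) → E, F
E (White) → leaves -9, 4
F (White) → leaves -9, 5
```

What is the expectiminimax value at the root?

C (Chance): 1/2·-4 + 1/2·-3 = -3.5
B (Black): min(-3.5, -6) = -6
E (White): max(-9, 4) = 4
F (White): max(-9, 5) = 5
D (Black): min(4, 5) = 4
Root (White): max(-6, 4) = 4

4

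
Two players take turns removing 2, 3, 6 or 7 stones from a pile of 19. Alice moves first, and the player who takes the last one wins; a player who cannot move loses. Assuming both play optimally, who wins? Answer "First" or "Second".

Second

Positions where the player to move wins (W) vs loses (L):
i:   0  1  2  3  4  5  6  7  8  9 10 11 12 13 14 15 16 17 18 19
     L  L  W  W  W  L  W  W  W  L  L  W  W  W  L  W  W  W  L  L
Position 19 is L, so the second player wins.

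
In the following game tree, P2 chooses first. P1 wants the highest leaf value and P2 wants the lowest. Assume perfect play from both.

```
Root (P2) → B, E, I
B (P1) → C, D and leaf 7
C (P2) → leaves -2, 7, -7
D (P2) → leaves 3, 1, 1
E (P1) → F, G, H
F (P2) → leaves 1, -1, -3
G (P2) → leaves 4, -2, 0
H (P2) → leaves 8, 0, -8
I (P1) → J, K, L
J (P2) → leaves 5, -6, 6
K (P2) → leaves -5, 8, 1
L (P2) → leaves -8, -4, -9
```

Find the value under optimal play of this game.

-5

C (P2): min(-2, 7, -7) = -7
D (P2): min(3, 1, 1) = 1
B (P1): max(-7, 1, 7) = 7
F (P2): min(1, -1, -3) = -3
G (P2): min(4, -2, 0) = -2
H (P2): min(8, 0, -8) = -8
E (P1): max(-3, -2, -8) = -2
J (P2): min(5, -6, 6) = -6
K (P2): min(-5, 8, 1) = -5
L (P2): min(-8, -4, -9) = -9
I (P1): max(-6, -5, -9) = -5
Root (P2): min(7, -2, -5) = -5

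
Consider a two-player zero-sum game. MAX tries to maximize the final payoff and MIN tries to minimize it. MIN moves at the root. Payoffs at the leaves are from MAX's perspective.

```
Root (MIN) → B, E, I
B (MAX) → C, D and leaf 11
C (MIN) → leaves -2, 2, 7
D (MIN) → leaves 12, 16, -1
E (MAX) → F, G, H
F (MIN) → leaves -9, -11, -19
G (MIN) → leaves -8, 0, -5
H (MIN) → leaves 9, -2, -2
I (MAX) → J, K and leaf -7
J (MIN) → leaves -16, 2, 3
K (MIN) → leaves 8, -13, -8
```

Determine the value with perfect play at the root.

C (MIN): min(-2, 2, 7) = -2
D (MIN): min(12, 16, -1) = -1
B (MAX): max(-2, -1, 11) = 11
F (MIN): min(-9, -11, -19) = -19
G (MIN): min(-8, 0, -5) = -8
H (MIN): min(9, -2, -2) = -2
E (MAX): max(-19, -8, -2) = -2
J (MIN): min(-16, 2, 3) = -16
K (MIN): min(8, -13, -8) = -13
I (MAX): max(-16, -13, -7) = -7
Root (MIN): min(11, -2, -7) = -7

-7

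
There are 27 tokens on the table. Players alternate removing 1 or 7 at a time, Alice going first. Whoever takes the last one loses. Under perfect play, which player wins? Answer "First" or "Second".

W/L table (W = player to move can force a win):
i:   0  1  2  3  4  5  6  7  8  9 10 11 12 13 14 15 16 17 18 19 20 21 22 23 24 25 26 27
     W  L  W  L  W  L  W  L  W  L  W  L  W  L  W  L  W  L  W  L  W  L  W  L  W  L  W  L
Position 27 is L, so the second player wins.

Second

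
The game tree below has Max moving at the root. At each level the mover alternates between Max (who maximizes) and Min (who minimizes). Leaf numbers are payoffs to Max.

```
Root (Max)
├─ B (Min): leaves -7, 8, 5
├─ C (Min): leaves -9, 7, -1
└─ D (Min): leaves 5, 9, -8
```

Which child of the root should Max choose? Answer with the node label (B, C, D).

B (Min): min(-7, 8, 5) = -7
C (Min): min(-9, 7, -1) = -9
D (Min): min(5, 9, -8) = -8
Root (Max): max(-7, -9, -8) = -7
Max picks the child with the highest value: B (value -7).

B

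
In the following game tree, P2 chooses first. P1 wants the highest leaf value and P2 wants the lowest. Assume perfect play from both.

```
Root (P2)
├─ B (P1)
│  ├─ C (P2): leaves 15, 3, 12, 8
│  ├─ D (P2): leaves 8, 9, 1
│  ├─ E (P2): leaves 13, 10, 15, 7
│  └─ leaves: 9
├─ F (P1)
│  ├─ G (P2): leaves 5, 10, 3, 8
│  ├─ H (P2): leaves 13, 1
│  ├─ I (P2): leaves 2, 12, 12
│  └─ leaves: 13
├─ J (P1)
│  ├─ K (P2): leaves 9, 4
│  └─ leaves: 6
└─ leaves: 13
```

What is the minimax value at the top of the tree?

C (P2): min(15, 3, 12, 8) = 3
D (P2): min(8, 9, 1) = 1
E (P2): min(13, 10, 15, 7) = 7
B (P1): max(3, 1, 7, 9) = 9
G (P2): min(5, 10, 3, 8) = 3
H (P2): min(13, 1) = 1
I (P2): min(2, 12, 12) = 2
F (P1): max(3, 1, 2, 13) = 13
K (P2): min(9, 4) = 4
J (P1): max(4, 6) = 6
Root (P2): min(9, 13, 6, 13) = 6

6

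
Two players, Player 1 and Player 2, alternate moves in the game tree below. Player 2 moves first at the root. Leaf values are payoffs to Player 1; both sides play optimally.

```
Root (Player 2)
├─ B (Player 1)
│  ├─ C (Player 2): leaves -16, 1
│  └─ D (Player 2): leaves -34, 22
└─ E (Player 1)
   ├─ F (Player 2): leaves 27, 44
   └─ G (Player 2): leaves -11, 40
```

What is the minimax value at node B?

C: min(-16, 1) = -16
D: min(-34, 22) = -34
B: max(-16, -34) = -16

-16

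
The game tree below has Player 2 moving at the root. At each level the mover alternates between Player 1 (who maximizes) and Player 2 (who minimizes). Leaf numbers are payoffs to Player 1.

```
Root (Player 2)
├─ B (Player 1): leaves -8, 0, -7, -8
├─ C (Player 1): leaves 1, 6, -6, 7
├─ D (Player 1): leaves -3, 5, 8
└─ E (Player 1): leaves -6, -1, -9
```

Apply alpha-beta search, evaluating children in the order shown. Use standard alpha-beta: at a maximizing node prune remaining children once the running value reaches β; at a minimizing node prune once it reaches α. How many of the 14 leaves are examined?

B [α=-∞,β=+∞]: v=0
C [α=-∞,β=0]: v=1 after child 1 ≥ β → β-cutoff, skip 3
D [α=-∞,β=0]: v=5 after child 2 ≥ β → β-cutoff, skip 1
E [α=-∞,β=0]: v=-1
Root [α=-∞,β=+∞]: v=-1
Leaves evaluated: 10 of 14.

10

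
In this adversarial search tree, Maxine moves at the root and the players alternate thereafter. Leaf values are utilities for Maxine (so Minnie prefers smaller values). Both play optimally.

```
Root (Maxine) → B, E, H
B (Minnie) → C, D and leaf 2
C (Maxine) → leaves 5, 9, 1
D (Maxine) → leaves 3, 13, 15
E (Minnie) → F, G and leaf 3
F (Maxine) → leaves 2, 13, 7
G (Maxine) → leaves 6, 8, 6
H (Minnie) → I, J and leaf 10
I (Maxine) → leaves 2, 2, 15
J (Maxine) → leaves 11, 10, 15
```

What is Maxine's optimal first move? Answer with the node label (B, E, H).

H

C (Maxine): max(5, 9, 1) = 9
D (Maxine): max(3, 13, 15) = 15
B (Minnie): min(9, 15, 2) = 2
F (Maxine): max(2, 13, 7) = 13
G (Maxine): max(6, 8, 6) = 8
E (Minnie): min(13, 8, 3) = 3
I (Maxine): max(2, 2, 15) = 15
J (Maxine): max(11, 10, 15) = 15
H (Minnie): min(15, 15, 10) = 10
Root (Maxine): max(2, 3, 10) = 10
Maxine picks the child with the highest value: H (value 10).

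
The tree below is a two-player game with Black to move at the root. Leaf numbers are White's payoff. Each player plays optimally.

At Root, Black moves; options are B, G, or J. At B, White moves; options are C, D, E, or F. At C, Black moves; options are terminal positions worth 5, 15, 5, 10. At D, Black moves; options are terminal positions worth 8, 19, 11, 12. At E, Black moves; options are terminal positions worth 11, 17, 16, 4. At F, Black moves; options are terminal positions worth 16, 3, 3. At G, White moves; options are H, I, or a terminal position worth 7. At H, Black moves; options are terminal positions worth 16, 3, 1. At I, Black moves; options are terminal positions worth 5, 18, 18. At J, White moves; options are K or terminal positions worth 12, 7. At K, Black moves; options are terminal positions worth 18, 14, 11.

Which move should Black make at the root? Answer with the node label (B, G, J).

C (Black): min(5, 15, 5, 10) = 5
D (Black): min(8, 19, 11, 12) = 8
E (Black): min(11, 17, 16, 4) = 4
F (Black): min(16, 3, 3) = 3
B (White): max(5, 8, 4, 3) = 8
H (Black): min(16, 3, 1) = 1
I (Black): min(5, 18, 18) = 5
G (White): max(1, 5, 7) = 7
K (Black): min(18, 14, 11) = 11
J (White): max(11, 12, 7) = 12
Root (Black): min(8, 7, 12) = 7
Black picks the child with the lowest value: G (value 7).

G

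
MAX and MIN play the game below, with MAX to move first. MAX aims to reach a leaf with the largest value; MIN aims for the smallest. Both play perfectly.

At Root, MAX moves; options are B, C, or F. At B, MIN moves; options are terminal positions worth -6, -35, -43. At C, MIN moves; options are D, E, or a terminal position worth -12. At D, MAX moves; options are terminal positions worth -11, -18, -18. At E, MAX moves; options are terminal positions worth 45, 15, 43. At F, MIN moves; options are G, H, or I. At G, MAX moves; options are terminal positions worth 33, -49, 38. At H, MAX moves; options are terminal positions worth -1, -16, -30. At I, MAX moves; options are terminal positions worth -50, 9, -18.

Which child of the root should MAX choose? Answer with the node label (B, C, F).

B (MIN): min(-6, -35, -43) = -43
D (MAX): max(-11, -18, -18) = -11
E (MAX): max(45, 15, 43) = 45
C (MIN): min(-11, 45, -12) = -12
G (MAX): max(33, -49, 38) = 38
H (MAX): max(-1, -16, -30) = -1
I (MAX): max(-50, 9, -18) = 9
F (MIN): min(38, -1, 9) = -1
Root (MAX): max(-43, -12, -1) = -1
MAX picks the child with the highest value: F (value -1).

F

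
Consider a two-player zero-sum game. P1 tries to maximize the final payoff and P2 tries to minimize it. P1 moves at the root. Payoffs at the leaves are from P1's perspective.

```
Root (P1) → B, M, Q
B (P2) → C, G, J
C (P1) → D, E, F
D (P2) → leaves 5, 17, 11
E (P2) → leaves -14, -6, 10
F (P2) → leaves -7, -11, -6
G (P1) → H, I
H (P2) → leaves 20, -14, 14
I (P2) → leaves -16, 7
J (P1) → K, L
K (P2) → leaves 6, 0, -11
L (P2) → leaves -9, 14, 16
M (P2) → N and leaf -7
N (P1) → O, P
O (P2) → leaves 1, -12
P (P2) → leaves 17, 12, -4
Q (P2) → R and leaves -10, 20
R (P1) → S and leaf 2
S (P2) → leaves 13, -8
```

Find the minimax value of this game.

D (P2): min(5, 17, 11) = 5
E (P2): min(-14, -6, 10) = -14
F (P2): min(-7, -11, -6) = -11
C (P1): max(5, -14, -11) = 5
H (P2): min(20, -14, 14) = -14
I (P2): min(-16, 7) = -16
G (P1): max(-14, -16) = -14
K (P2): min(6, 0, -11) = -11
L (P2): min(-9, 14, 16) = -9
J (P1): max(-11, -9) = -9
B (P2): min(5, -14, -9) = -14
O (P2): min(1, -12) = -12
P (P2): min(17, 12, -4) = -4
N (P1): max(-12, -4) = -4
M (P2): min(-4, -7) = -7
S (P2): min(13, -8) = -8
R (P1): max(-8, 2) = 2
Q (P2): min(2, -10, 20) = -10
Root (P1): max(-14, -7, -10) = -7

-7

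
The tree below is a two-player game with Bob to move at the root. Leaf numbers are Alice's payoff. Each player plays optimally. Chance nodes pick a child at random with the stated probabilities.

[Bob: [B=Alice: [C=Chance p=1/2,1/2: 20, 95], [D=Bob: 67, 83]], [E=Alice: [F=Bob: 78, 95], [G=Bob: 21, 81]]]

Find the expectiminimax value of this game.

67

C (Chance): 1/2·20 + 1/2·95 = 57.5
D (Bob): min(67, 83) = 67
B (Alice): max(57.5, 67) = 67
F (Bob): min(78, 95) = 78
G (Bob): min(21, 81) = 21
E (Alice): max(78, 21) = 78
Root (Bob): min(67, 78) = 67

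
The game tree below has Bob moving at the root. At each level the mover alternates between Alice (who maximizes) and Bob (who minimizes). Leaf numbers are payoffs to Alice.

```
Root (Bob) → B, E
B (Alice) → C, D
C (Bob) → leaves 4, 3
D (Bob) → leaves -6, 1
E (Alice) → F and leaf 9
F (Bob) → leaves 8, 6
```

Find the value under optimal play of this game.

3

C (Bob): min(4, 3) = 3
D (Bob): min(-6, 1) = -6
B (Alice): max(3, -6) = 3
F (Bob): min(8, 6) = 6
E (Alice): max(6, 9) = 9
Root (Bob): min(3, 9) = 3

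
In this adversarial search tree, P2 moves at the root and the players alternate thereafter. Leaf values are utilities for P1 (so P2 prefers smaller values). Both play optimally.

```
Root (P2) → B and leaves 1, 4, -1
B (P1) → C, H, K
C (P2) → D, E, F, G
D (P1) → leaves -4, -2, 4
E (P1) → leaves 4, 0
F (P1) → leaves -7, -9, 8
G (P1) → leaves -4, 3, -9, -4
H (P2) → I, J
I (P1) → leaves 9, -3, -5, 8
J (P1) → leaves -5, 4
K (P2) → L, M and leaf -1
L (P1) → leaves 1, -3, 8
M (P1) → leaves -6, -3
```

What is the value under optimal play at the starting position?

D (P1): max(-4, -2, 4) = 4
E (P1): max(4, 0) = 4
F (P1): max(-7, -9, 8) = 8
G (P1): max(-4, 3, -9, -4) = 3
C (P2): min(4, 4, 8, 3) = 3
I (P1): max(9, -3, -5, 8) = 9
J (P1): max(-5, 4) = 4
H (P2): min(9, 4) = 4
L (P1): max(1, -3, 8) = 8
M (P1): max(-6, -3) = -3
K (P2): min(8, -3, -1) = -3
B (P1): max(3, 4, -3) = 4
Root (P2): min(4, 1, 4, -1) = -1

-1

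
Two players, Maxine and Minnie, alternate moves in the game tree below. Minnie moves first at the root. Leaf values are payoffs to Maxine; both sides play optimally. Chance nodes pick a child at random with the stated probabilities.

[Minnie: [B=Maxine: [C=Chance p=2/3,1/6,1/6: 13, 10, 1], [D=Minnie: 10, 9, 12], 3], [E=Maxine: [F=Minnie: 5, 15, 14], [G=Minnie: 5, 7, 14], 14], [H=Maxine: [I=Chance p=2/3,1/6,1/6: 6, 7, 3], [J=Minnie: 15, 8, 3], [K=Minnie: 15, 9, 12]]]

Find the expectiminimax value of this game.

C (Chance): 2/3·13 + 1/6·10 + 1/6·1 = 10.5
D (Minnie): min(10, 9, 12) = 9
B (Maxine): max(10.5, 9, 3) = 10.5
F (Minnie): min(5, 15, 14) = 5
G (Minnie): min(5, 7, 14) = 5
E (Maxine): max(5, 5, 14) = 14
I (Chance): 2/3·6 + 1/6·7 + 1/6·3 = 5.67
J (Minnie): min(15, 8, 3) = 3
K (Minnie): min(15, 9, 12) = 9
H (Maxine): max(5.67, 3, 9) = 9
Root (Minnie): min(10.5, 14, 9) = 9

9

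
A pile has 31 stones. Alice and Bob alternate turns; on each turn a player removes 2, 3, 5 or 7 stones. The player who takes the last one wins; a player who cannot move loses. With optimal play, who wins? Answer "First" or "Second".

First

W/L table (W = player to move can force a win):
i:   0  1  2  3  4  5  6  7  8  9 10 11 12 13 14 15 16 17 18 19 20 21 22 23 24 25 26 27 28 29 30 31
     L  L  W  W  W  W  W  W  W  L  L  W  W  W  W  W  W  W  L  L  W  W  W  W  W  W  W  L  L  W  W  W
Position 31 is W, so the first player wins.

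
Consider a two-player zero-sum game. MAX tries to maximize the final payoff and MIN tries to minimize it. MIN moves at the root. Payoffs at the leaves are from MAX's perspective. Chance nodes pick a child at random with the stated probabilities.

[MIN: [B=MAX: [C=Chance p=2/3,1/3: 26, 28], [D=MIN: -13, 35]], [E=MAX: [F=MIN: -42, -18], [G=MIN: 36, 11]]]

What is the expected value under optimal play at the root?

11

C (Chance): 2/3·26 + 1/3·28 = 26.67
D (MIN): min(-13, 35) = -13
B (MAX): max(26.67, -13) = 26.67
F (MIN): min(-42, -18) = -42
G (MIN): min(36, 11) = 11
E (MAX): max(-42, 11) = 11
Root (MIN): min(26.67, 11) = 11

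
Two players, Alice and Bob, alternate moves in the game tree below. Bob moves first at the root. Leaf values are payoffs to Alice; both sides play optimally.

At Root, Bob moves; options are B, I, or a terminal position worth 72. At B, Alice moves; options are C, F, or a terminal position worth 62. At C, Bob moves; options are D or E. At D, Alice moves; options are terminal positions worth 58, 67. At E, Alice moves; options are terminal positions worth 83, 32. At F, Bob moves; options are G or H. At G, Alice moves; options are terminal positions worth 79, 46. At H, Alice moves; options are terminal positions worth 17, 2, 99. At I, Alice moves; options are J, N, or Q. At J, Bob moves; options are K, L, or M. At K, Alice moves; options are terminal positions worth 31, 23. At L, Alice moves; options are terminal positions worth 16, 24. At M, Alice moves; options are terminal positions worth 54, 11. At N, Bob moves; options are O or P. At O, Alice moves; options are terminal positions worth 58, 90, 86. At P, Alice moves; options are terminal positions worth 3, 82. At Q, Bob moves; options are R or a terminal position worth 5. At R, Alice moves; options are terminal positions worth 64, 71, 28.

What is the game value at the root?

D (Alice): max(58, 67) = 67
E (Alice): max(83, 32) = 83
C (Bob): min(67, 83) = 67
G (Alice): max(79, 46) = 79
H (Alice): max(17, 2, 99) = 99
F (Bob): min(79, 99) = 79
B (Alice): max(67, 79, 62) = 79
K (Alice): max(31, 23) = 31
L (Alice): max(16, 24) = 24
M (Alice): max(54, 11) = 54
J (Bob): min(31, 24, 54) = 24
O (Alice): max(58, 90, 86) = 90
P (Alice): max(3, 82) = 82
N (Bob): min(90, 82) = 82
R (Alice): max(64, 71, 28) = 71
Q (Bob): min(71, 5) = 5
I (Alice): max(24, 82, 5) = 82
Root (Bob): min(79, 82, 72) = 72

72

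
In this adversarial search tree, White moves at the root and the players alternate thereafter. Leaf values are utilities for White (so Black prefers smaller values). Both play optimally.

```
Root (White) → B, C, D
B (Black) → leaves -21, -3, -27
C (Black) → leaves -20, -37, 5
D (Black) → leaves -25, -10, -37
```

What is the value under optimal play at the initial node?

-27

B (Black): min(-21, -3, -27) = -27
C (Black): min(-20, -37, 5) = -37
D (Black): min(-25, -10, -37) = -37
Root (White): max(-27, -37, -37) = -27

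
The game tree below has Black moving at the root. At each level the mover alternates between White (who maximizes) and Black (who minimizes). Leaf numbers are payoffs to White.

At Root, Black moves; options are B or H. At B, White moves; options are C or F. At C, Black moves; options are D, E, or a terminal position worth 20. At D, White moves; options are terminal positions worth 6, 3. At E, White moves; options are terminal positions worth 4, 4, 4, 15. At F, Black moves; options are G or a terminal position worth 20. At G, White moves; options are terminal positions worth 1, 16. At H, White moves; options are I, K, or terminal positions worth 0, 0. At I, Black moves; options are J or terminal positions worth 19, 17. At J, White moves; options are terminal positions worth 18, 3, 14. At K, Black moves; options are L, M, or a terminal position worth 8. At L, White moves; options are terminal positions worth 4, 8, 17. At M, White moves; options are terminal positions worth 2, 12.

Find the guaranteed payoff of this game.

16

D (White): max(6, 3) = 6
E (White): max(4, 4, 4, 15) = 15
C (Black): min(6, 15, 20) = 6
G (White): max(1, 16) = 16
F (Black): min(16, 20) = 16
B (White): max(6, 16) = 16
J (White): max(18, 3, 14) = 18
I (Black): min(18, 19, 17) = 17
L (White): max(4, 8, 17) = 17
M (White): max(2, 12) = 12
K (Black): min(17, 12, 8) = 8
H (White): max(17, 8, 0, 0) = 17
Root (Black): min(16, 17) = 16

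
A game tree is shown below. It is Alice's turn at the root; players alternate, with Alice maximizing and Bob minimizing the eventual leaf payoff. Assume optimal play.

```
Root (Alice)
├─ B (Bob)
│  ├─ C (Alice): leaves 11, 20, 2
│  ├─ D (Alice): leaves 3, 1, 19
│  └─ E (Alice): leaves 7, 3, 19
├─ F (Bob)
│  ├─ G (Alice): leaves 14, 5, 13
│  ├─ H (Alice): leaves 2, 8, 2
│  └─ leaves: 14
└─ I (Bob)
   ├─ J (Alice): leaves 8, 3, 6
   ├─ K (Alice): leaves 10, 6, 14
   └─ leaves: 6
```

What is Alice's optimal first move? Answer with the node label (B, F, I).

B

C (Alice): max(11, 20, 2) = 20
D (Alice): max(3, 1, 19) = 19
E (Alice): max(7, 3, 19) = 19
B (Bob): min(20, 19, 19) = 19
G (Alice): max(14, 5, 13) = 14
H (Alice): max(2, 8, 2) = 8
F (Bob): min(14, 8, 14) = 8
J (Alice): max(8, 3, 6) = 8
K (Alice): max(10, 6, 14) = 14
I (Bob): min(8, 14, 6) = 6
Root (Alice): max(19, 8, 6) = 19
Alice picks the child with the highest value: B (value 19).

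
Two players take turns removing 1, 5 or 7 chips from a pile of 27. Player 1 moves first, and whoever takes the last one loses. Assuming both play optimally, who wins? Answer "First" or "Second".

Positions where the player to move wins (W) vs loses (L):
i:   0  1  2  3  4  5  6  7  8  9 10 11 12 13 14 15 16 17 18 19 20 21 22 23 24 25 26 27
     W  L  W  L  W  L  W  L  W  L  W  L  W  L  W  L  W  L  W  L  W  L  W  L  W  L  W  L
Position 27 is L, so the second player wins.

Second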